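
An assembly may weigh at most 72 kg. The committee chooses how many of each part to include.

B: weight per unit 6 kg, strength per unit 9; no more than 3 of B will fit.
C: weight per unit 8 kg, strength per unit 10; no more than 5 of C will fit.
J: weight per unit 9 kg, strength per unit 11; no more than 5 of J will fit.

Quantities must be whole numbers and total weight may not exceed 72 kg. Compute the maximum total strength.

This is a bounded integer knapsack.
3×B, 1×C, and 5×J: weight 71 ≤ 72, strength 3·9 + 1·10 + 5·11 = 92.
2×B, 3×C, and 4×J: weight 72 ≤ 72, strength 2·9 + 3·10 + 4·11 = 92.
Best is 92.

92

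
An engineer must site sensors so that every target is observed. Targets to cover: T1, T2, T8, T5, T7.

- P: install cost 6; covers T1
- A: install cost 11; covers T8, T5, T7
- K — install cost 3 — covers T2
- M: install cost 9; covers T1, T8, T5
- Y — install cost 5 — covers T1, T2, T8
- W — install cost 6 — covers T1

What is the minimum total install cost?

Choose A and Y: together they cover T1, T2, T8, T5, T7 — every target.
Total install cost: 11 + 5 = 16.
No cover costs less than 16.

16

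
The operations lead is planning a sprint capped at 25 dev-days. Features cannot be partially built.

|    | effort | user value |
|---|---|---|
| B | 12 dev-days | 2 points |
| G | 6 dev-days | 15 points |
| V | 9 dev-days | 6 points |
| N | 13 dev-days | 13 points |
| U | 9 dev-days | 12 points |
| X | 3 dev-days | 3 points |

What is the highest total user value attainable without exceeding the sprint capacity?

Allowing fractional choices, the relaxed optimum would be about 37.0, but features are indivisible.
G + N + X: effort 6 + 13 + 3 = 22 ≤ 25, user value 15 + 13 + 3 = 31.
G + V + U: effort 6 + 9 + 9 = 24 ≤ 25, user value 15 + 6 + 12 = 33.
Best is G, V, and U with total user value 33.

33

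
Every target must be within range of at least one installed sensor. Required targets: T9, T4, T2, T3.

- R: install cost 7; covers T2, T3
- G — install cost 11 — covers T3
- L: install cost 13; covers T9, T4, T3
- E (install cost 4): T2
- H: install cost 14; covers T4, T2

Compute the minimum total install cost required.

17

Choose L and E: together they cover T9, T4, T2, T3 — every target.
Total install cost: 13 + 4 = 17.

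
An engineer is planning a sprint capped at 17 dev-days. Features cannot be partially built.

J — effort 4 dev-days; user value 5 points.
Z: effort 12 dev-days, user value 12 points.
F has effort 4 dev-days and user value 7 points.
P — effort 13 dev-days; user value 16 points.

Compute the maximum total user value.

23

Allowing fractional choices, the relaxed optimum would be about 23.1, but features are indivisible.
J + P: effort 4 + 13 = 17 ≤ 17, user value 5 + 16 = 21.
F + P: effort 4 + 13 = 17 ≤ 17, user value 7 + 16 = 23.
Z + F: effort 12 + 4 = 16 ≤ 17, user value 12 + 7 = 19.
Best is F and P with total user value 23.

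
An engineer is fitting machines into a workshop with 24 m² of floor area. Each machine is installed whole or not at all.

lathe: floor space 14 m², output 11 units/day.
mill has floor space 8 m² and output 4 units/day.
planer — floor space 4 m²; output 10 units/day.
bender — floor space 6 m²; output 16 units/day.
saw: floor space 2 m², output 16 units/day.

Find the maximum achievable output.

46

lathe + bender + saw: floor space 14 + 6 + 2 = 22 ≤ 24, output 11 + 16 + 16 = 43.
planer + bender + saw: floor space 4 + 6 + 2 = 12 ≤ 24, output 10 + 16 + 16 = 42.
mill + planer + bender + saw: floor space 8 + 4 + 6 + 2 = 20 ≤ 24, output 4 + 10 + 16 + 16 = 46.
Best is mill, planer, bender, and saw with total output 46.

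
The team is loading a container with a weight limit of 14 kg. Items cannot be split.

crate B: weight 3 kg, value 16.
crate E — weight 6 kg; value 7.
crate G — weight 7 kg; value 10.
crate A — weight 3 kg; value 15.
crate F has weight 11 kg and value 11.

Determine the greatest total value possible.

Allowing fractional choices, the relaxed optimum would be about 42.2, but items are indivisible.
crate B + crate A: weight 3 + 3 = 6 ≤ 14, value 16 + 15 = 31.
crate B + crate E + crate A: weight 3 + 6 + 3 = 12 ≤ 14, value 16 + 7 + 15 = 38.
crate B + crate G + crate A: weight 3 + 7 + 3 = 13 ≤ 14, value 16 + 10 + 15 = 41.
Best is crate B, crate G, and crate A with total value 41.

41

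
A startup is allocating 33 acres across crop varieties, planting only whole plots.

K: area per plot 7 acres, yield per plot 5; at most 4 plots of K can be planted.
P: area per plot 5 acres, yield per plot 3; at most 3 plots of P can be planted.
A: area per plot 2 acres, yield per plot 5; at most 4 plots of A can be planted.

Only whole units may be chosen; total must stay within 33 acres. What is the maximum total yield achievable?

A has the best ratio (5/2); taking only A gives at most 4×5 = 20 (stopped by the supply cap of 4).
Mixing does better — 2×K, 2×P, and 4×A: area 32 ≤ 33, yield 2·5 + 2·3 + 4·5 = 36.

36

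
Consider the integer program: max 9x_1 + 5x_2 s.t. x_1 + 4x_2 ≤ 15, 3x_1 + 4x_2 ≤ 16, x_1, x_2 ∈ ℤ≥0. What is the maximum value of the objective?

The continuous relaxation peaks at (5.33, 0) with value 48.00; rounding to a feasible lattice point costs some objective.
(x_1,x_2)=(5,0) is feasible, giving 45.
(x_1,x_2)=(4,1) is feasible, giving 41.
(x_1,x_2)=(4,0) is feasible, giving 36.
The best lattice point is (5,0), giving 45.

45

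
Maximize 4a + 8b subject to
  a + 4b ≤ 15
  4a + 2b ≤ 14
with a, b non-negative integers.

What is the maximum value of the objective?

The continuous relaxation peaks at (1.86, 3.29) with value 33.71; rounding to a feasible lattice point costs some objective.
(a,b)=(2,3): 1·2+4·3=14≤15, 4·2+2·3=14≤14, objective 32.
(a,b)=(1,3): 1·1+4·3=13≤15, 4·1+2·3=10≤14, objective 28.
(a,b)=(0,3): 1·0+4·3=12≤15, 4·0+2·3=6≤14, objective 24.
Maximum is 32 at (a,b)=(2,3).

32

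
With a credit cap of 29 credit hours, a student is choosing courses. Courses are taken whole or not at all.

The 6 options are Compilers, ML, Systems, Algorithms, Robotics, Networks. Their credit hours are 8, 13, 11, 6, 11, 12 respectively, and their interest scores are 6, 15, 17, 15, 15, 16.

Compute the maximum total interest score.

Algorithms + Robotics + Networks: credit hours 6 + 11 + 12 = 29 ≤ 29, interest score 15 + 15 + 16 = 46.
Systems + Algorithms + Robotics: credit hours 11 + 6 + 11 = 28 ≤ 29, interest score 17 + 15 + 15 = 47.
Systems + Algorithms + Networks: credit hours 11 + 6 + 12 = 29 ≤ 29, interest score 17 + 15 + 16 = 48.
Best is Systems, Algorithms, and Networks with total interest score 48.

48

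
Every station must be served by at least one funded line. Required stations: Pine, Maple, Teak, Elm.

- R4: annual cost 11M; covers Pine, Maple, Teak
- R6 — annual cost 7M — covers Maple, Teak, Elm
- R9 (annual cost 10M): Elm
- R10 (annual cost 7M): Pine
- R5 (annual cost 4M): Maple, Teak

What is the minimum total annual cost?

14

Choose R6 and R10: together they cover Pine, Maple, Teak, Elm — every station.
Total annual cost: 7 + 7 = 14.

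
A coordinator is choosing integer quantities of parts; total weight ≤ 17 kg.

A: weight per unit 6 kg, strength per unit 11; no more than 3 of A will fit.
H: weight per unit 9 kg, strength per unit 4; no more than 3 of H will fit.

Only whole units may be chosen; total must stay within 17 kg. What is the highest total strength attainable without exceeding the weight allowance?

Take 2×A: weight 12 ≤ 17, strength 2·11 = 22.
No other integer combination yields more.

22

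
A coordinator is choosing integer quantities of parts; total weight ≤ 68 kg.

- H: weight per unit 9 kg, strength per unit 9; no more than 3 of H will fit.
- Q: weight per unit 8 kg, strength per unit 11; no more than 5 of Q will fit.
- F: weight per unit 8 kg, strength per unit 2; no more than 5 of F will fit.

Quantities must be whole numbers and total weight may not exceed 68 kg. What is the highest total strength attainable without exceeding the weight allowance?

2×H, 5×Q, and 1×F: weight 66 ≤ 68, strength 2·9 + 5·11 + 1·2 = 75.
3×H and 5×Q: weight 67 ≤ 68, strength 3·9 + 5·11 = 82.
Best is 82.

82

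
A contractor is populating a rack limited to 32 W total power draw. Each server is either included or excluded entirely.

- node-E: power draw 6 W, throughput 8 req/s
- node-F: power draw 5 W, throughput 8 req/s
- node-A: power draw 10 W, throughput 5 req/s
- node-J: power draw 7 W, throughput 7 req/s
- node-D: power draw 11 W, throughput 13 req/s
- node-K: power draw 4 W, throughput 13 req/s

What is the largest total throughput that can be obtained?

Allowing fractional choices, the relaxed optimum would be about 48.0, but servers are indivisible.
node-F + node-J + node-D + node-K: power draw 5 + 7 + 11 + 4 = 27 ≤ 32, throughput 8 + 7 + 13 + 13 = 41.
node-E + node-F + node-D + node-K: power draw 6 + 5 + 11 + 4 = 26 ≤ 32, throughput 8 + 8 + 13 + 13 = 42.
Best is node-E, node-F, node-D, and node-K with total throughput 42.

42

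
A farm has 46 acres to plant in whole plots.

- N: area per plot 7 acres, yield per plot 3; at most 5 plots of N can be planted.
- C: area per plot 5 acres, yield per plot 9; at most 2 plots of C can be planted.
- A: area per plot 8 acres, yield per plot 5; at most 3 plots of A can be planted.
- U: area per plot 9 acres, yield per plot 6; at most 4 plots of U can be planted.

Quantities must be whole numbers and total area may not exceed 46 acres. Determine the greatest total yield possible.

42

This is a bounded integer knapsack.
C has the best ratio (9/5); taking only C gives at most 2×9 = 18 (stopped by the supply cap of 2).
Mixing does better — 2×C and 4×U: area 46 ≤ 46, yield 2·9 + 4·6 = 42.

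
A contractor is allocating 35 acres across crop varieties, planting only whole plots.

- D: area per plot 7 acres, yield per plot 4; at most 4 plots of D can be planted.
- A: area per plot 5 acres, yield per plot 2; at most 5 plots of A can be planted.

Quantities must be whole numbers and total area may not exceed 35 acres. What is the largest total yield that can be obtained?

18

D has the best ratio (4/7); taking only D gives at most 4×4 = 16 (stopped by the supply cap of 4).
Mixing does better — 4×D and 1×A: area 33 ≤ 35, yield 4·4 + 1·2 = 18.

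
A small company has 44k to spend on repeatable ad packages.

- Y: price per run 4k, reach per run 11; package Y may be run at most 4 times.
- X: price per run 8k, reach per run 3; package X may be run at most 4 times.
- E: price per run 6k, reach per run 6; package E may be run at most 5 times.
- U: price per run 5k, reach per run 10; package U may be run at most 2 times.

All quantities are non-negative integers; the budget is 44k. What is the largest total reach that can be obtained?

82

This is a bounded integer knapsack.
Y has the best ratio (11/4); taking only Y gives at most 4×11 = 44 (stopped by the supply cap of 4).
Mixing does better — 4×Y, 3×E, and 2×U: price 44 ≤ 44, reach 4·11 + 3·6 + 2·10 = 82.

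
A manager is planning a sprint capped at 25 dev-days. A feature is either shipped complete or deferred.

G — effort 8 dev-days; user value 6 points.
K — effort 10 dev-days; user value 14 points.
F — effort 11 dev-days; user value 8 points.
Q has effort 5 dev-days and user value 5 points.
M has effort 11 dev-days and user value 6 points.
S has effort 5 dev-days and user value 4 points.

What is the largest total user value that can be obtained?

Take G, K, and Q: effort 8 + 10 + 5 = 23 ≤ 25, user value 6 + 14 + 5 = 25.
No other feasible combination does better.

25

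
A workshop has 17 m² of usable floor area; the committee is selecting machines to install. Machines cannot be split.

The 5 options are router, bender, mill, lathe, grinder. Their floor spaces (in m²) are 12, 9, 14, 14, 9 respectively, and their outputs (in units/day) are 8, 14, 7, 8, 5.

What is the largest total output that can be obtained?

14

Take bender: floor space 9 ≤ 17, output 14.
No other feasible combination does better.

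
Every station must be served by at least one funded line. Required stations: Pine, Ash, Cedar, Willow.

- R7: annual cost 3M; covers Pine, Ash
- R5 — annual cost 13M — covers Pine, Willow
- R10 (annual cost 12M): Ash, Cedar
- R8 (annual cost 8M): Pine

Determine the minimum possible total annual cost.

This is an integer covering problem.
The greedy cost-per-new-station heuristic would pick R7, R10, and R5 for 28, but a cheaper cover exists.
Choose R5 and R10: together they cover Pine, Ash, Cedar, Willow — every station.
Total annual cost: 13 + 12 = 25.
No cover costs less than 25.

25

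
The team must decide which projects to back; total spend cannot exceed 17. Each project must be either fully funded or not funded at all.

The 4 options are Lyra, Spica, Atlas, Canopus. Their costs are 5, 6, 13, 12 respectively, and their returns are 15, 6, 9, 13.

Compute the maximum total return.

28

This is an integer program with binary decision variables.
Take Lyra and Canopus: cost 5 + 12 = 17 ≤ 17, return 15 + 13 = 28.
No other feasible combination does better.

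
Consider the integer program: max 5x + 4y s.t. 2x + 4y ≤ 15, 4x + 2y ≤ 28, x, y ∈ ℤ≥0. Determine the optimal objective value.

Relaxing integrality, the LP optimum is 35.50 at (x,y) = (6.83, 0.333), which is not an integer point.
(x,y)=(7,0): 2·7+4·0=14≤15, 4·7+2·0=28≤28, objective 35.
(x,y)=(6,0): 2·6+4·0=12≤15, 4·6+2·0=24≤28, objective 30.
(x,y)=(5,1): 2·5+4·1=14≤15, 4·5+2·1=22≤28, objective 29.
The best lattice point is (7,0), giving 35.

35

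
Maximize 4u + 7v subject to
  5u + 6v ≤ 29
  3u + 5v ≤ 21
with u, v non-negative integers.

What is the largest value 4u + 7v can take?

Relaxing integrality, the LP optimum is 29.40 at (u,v) = (0, 4.2), which is not an integer point.
(u,v)=(2,3) is feasible, giving 29.
(u,v)=(0,4) is feasible, giving 28.
The best lattice point is (2,3), giving 29.

29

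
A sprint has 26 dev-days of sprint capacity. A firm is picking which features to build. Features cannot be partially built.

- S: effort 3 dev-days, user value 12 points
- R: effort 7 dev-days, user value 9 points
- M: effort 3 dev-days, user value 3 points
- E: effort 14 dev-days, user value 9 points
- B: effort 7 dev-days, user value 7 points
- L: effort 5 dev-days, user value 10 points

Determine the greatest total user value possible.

41

Allowing fractional choices, the relaxed optimum would be about 41.6, but features are indivisible.
S + R + M + B + L: effort 3 + 7 + 3 + 7 + 5 = 25 ≤ 26, user value 12 + 9 + 3 + 7 + 10 = 41.
S + R + M + L: effort 3 + 7 + 3 + 5 = 18 ≤ 26, user value 12 + 9 + 3 + 10 = 34.
S + R + B + L: effort 3 + 7 + 7 + 5 = 22 ≤ 26, user value 12 + 9 + 7 + 10 = 38.
Best is S, R, M, B, and L with total user value 41.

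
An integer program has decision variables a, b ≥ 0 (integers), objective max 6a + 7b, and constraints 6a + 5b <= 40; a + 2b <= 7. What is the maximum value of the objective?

(a,b)=(5,1) is feasible, giving 37.
(a,b)=(6,0) is feasible, giving 36.
(a,b)=(4,1) is feasible, giving 31.
(a,b)=(5,0) is feasible, giving 30.
No feasible integer point exceeds 37.

37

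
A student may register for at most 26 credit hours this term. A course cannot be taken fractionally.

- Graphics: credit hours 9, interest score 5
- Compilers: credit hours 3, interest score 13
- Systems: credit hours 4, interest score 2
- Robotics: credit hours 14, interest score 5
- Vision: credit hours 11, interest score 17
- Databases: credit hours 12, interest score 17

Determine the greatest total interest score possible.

Graphics + Compilers + Vision: credit hours 9 + 3 + 11 = 23 ≤ 26, interest score 5 + 13 + 17 = 35.
Graphics + Compilers + Databases: credit hours 9 + 3 + 12 = 24 ≤ 26, interest score 5 + 13 + 17 = 35.
Compilers + Vision + Databases: credit hours 3 + 11 + 12 = 26 ≤ 26, interest score 13 + 17 + 17 = 47.
Best is Compilers, Vision, and Databases with total interest score 47.

47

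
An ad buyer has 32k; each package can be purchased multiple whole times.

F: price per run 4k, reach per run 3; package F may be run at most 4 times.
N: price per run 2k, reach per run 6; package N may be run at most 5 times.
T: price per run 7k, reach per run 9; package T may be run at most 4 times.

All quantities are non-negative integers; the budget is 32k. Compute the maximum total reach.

57

Take 5×N and 3×T: price 31 ≤ 32, reach 5·6 + 3·9 = 57.
N has the best ratio (6/2) and is taken to its limit of 5; remaining capacity is filled optimally with the others.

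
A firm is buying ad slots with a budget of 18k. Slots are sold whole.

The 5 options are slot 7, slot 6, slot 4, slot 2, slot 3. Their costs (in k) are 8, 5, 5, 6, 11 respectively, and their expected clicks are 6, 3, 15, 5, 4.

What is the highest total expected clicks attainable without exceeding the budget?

24

slot 7 + slot 4: cost 8 + 5 = 13 ≤ 18, expected clicks 6 + 15 = 21.
slot 7 + slot 6 + slot 4: cost 8 + 5 + 5 = 18 ≤ 18, expected clicks 6 + 3 + 15 = 24.
slot 6 + slot 4 + slot 2: cost 5 + 5 + 6 = 16 ≤ 18, expected clicks 3 + 15 + 5 = 23.
Best is slot 7, slot 6, and slot 4 with total expected clicks 24.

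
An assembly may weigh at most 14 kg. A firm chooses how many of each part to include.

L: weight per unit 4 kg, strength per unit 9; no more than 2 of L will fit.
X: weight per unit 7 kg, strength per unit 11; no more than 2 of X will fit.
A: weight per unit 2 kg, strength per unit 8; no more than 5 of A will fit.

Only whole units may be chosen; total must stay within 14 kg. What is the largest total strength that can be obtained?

Take 1×L and 5×A: weight 14 ≤ 14, strength 1·9 + 5·8 = 49.
A has the best ratio (8/2) and is taken to its limit of 5; remaining capacity is filled optimally with the others.

49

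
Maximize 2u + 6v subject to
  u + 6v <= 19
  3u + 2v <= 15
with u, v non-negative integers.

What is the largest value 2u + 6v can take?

The continuous relaxation peaks at (3.25, 2.62) with value 22.25; rounding to a feasible lattice point costs some objective.
(u,v)=(1,3): 1·1+6·3=19≤19, 3·1+2·3=9≤15, objective 20.
(u,v)=(0,3): 1·0+6·3=18≤19, 3·0+2·3=6≤15, objective 18.
(u,v)=(3,2): 1·3+6·2=15≤19, 3·3+2·2=13≤15, objective 18.
(u,v)=(2,2): 1·2+6·2=14≤19, 3·2+2·2=10≤15, objective 16.
Maximum is 20 at (u,v)=(1,3).

20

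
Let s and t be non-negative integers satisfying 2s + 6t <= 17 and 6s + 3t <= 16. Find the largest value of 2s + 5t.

The continuous relaxation peaks at (1.5, 2.33) with value 14.67; rounding to a feasible lattice point costs some objective.
(s,t)=(1,2): 2·1+6·2=14≤17, 6·1+3·2=12≤16, objective 12.
(s,t)=(0,2): 2·0+6·2=12≤17, 6·0+3·2=6≤16, objective 10.
No feasible integer point exceeds 12.

12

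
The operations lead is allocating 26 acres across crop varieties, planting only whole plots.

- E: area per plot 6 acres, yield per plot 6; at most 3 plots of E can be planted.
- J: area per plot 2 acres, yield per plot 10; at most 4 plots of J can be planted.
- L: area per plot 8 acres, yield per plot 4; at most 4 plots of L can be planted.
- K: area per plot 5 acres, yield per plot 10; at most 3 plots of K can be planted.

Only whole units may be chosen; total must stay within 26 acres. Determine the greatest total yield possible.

This is a bounded integer knapsack.
Take 4×J and 3×K: area 23 ≤ 26, yield 4·10 + 3·10 = 70.
J has the best ratio (10/2) and is taken to its limit of 4; remaining capacity is filled optimally with the others.

70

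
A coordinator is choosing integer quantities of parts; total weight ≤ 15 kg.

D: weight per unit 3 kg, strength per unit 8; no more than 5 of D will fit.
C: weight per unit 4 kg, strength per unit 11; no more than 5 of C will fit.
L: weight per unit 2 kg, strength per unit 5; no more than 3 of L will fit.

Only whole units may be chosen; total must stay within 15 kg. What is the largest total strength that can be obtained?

41

Take 1×D and 3×C: weight 15 ≤ 15, strength 1·8 + 3·11 = 41.
No other integer combination yields more.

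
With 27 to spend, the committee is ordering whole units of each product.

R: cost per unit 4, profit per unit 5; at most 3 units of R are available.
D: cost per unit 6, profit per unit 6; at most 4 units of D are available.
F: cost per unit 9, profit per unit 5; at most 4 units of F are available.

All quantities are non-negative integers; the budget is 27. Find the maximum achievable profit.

28

This is a bounded integer knapsack.
Take 2×R and 3×D: cost 26 ≤ 27, profit 2·5 + 3·6 = 28.
No other integer combination yields more.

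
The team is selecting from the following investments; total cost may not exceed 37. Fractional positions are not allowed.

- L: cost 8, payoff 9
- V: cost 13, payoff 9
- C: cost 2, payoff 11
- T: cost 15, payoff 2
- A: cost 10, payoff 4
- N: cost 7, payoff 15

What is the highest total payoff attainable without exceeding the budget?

44

Allowing fractional choices, the relaxed optimum would be about 46.8, but investments are indivisible.
L + V + C + N: cost 8 + 13 + 2 + 7 = 30 ≤ 37, payoff 9 + 9 + 11 + 15 = 44.
L + C + A + N: cost 8 + 2 + 10 + 7 = 27 ≤ 37, payoff 9 + 11 + 4 + 15 = 39.
V + C + A + N: cost 13 + 2 + 10 + 7 = 32 ≤ 37, payoff 9 + 11 + 4 + 15 = 39.
Best is L, V, C, and N with total payoff 44.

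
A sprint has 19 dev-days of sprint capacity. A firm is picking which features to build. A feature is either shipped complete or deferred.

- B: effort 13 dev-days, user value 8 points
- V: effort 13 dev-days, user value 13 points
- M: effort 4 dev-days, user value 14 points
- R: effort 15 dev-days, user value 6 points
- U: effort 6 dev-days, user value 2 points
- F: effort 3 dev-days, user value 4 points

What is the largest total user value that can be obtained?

27

Allowing fractional choices, the relaxed optimum would be about 30.0, but features are indivisible.
V + M: effort 13 + 4 = 17 ≤ 19, user value 13 + 14 = 27.
M + U + F: effort 4 + 6 + 3 = 13 ≤ 19, user value 14 + 2 + 4 = 20.
B + M: effort 13 + 4 = 17 ≤ 19, user value 8 + 14 = 22.
Best is V and M with total user value 27.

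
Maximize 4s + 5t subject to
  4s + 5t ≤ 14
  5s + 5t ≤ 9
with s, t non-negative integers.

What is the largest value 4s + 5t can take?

5

Relaxing integrality, the LP optimum is 9.00 at (s,t) = (0, 1.8), which is not an integer point.
(s,t)=(0,1) is feasible, giving 5.
(s,t)=(1,0) is feasible, giving 4.
Maximum is 5 at (s,t)=(0,1).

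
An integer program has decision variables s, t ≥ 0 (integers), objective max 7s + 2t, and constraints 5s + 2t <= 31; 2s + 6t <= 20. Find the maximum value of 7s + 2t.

42

Relaxing integrality, the LP optimum is 43.40 at (s,t) = (6.2, 0), which is not an integer point.
(s,t)=(6,0): 5·6+2·0=30≤31, 2·6+6·0=12≤20, objective 42.
(s,t)=(5,1): 5·5+2·1=27≤31, 2·5+6·1=16≤20, objective 37.
(s,t)=(5,0): 5·5+2·0=25≤31, 2·5+6·0=10≤20, objective 35.
No feasible integer point exceeds 42.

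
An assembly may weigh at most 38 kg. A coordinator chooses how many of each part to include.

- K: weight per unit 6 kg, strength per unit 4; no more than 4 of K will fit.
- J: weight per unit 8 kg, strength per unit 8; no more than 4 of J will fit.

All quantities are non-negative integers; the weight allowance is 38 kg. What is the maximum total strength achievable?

36

Take 1×K and 4×J: weight 38 ≤ 38, strength 1·4 + 4·8 = 36.
J has the best ratio (8/8) and is taken to its limit of 4; remaining capacity is filled optimally with the others.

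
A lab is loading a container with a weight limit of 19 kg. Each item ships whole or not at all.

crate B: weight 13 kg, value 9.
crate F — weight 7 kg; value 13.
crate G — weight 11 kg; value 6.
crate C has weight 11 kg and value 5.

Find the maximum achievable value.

Allowing fractional choices, the relaxed optimum would be about 21.3, but items are indivisible.
crate F + crate C: weight 7 + 11 = 18 ≤ 19, value 13 + 5 = 18.
crate F + crate G: weight 7 + 11 = 18 ≤ 19, value 13 + 6 = 19.
Best is crate F and crate G with total value 19.

19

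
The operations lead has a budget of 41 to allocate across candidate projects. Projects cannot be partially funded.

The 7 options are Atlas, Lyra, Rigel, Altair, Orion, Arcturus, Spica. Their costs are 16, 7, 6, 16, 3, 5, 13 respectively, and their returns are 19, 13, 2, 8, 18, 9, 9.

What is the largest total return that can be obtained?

Allowing fractional choices, the relaxed optimum would be about 65.9, but projects are indivisible.
Atlas + Lyra + Orion + Spica: cost 16 + 7 + 3 + 13 = 39 ≤ 41, return 19 + 13 + 18 + 9 = 59.
Atlas + Lyra + Rigel + Orion + Arcturus: cost 16 + 7 + 6 + 3 + 5 = 37 ≤ 41, return 19 + 13 + 2 + 18 + 9 = 61.
Atlas + Lyra + Orion + Arcturus: cost 16 + 7 + 3 + 5 = 31 ≤ 41, return 19 + 13 + 18 + 9 = 59.
Best is Atlas, Lyra, Rigel, Orion, and Arcturus with total return 61.

61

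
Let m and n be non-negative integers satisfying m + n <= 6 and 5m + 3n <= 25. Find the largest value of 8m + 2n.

40

(m,n)=(5,0): 1·5+1·0=5≤6, 5·5+3·0=25≤25, objective 40.
(m,n)=(4,1): 1·4+1·1=5≤6, 5·4+3·1=23≤25, objective 34.
No feasible integer point exceeds 40.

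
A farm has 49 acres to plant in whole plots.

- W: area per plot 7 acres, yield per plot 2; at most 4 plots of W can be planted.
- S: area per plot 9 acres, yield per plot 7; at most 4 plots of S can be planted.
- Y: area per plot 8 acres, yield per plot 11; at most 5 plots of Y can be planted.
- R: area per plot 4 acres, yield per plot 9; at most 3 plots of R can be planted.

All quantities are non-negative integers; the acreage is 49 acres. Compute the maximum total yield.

73

5×Y and 2×R: area 48 ≤ 49, yield 5·11 + 2·9 = 73.
4×Y and 3×R: area 44 ≤ 49, yield 4·11 + 3·9 = 71.
Best is 73.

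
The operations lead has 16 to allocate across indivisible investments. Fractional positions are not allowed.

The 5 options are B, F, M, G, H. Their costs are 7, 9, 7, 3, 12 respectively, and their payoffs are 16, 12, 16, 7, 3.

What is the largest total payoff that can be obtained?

32

B + F: cost 7 + 9 = 16 ≤ 16, payoff 16 + 12 = 28.
B + M: cost 7 + 7 = 14 ≤ 16, payoff 16 + 16 = 32.
F + M: cost 9 + 7 = 16 ≤ 16, payoff 12 + 16 = 28.
Best is B and M with total payoff 32.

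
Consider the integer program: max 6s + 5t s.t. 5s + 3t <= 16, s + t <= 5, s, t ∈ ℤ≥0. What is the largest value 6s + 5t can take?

Relaxing integrality, the LP optimum is 25.50 at (s,t) = (0.5, 4.5), which is not an integer point.
(s,t)=(0,5): 5·0+3·5=15≤16, 1·0+1·5=5≤5, objective 25.
(s,t)=(1,3): 5·1+3·3=14≤16, 1·1+1·3=4≤5, objective 21.
(s,t)=(0,4): 5·0+3·4=12≤16, 1·0+1·4=4≤5, objective 20.
(s,t)=(0,3): 5·0+3·3=9≤16, 1·0+1·3=3≤5, objective 15.
The best lattice point is (0,5), giving 25.

25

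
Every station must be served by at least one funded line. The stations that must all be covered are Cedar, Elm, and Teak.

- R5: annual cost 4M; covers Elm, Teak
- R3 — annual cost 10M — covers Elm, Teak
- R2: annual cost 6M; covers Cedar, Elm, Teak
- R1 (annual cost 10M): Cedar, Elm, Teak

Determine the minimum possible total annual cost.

6

The greedy cost-per-new-station heuristic would pick R5 and R2 for 10, but a cheaper cover exists.
R2 alone covers Cedar, Elm, Teak — every station.
Total annual cost: 6.
No cover costs less than 6.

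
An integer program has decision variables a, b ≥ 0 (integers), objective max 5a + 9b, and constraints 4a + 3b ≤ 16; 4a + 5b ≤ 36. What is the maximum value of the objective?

(a,b)=(0,5) is feasible, giving 45.
(a,b)=(1,4) is feasible, giving 41.
(a,b)=(0,4) is feasible, giving 36.
No feasible integer point exceeds 45.

45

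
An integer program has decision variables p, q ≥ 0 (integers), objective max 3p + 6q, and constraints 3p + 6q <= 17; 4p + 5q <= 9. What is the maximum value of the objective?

(p,q)=(1,1): 3·1+6·1=9≤17, 4·1+5·1=9≤9, objective 9.
(p,q)=(0,1): 3·0+6·1=6≤17, 4·0+5·1=5≤9, objective 6.
The best lattice point is (1,1), giving 9.

9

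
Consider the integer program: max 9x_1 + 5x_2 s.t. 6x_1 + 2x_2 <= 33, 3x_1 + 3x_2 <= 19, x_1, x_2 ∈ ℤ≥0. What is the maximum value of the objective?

Relaxing integrality, the LP optimum is 52.00 at (x_1,x_2) = (5.08, 1.25), which is not an integer point.
(x_1,x_2)=(5,1) is feasible, giving 50.
(x_1,x_2)=(4,2) is feasible, giving 46.
(x_1,x_2)=(5,0) is feasible, giving 45.
No feasible integer point exceeds 50.

50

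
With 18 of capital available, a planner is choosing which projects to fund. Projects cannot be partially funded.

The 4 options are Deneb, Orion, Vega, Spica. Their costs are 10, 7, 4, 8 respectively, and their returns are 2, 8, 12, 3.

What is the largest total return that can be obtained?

Allowing fractional choices, the relaxed optimum would be about 22.6, but projects are indivisible.
Deneb + Vega: cost 10 + 4 = 14 ≤ 18, return 2 + 12 = 14.
Vega + Spica: cost 4 + 8 = 12 ≤ 18, return 12 + 3 = 15.
Orion + Vega: cost 7 + 4 = 11 ≤ 18, return 8 + 12 = 20.
Best is Orion and Vega with total return 20.

20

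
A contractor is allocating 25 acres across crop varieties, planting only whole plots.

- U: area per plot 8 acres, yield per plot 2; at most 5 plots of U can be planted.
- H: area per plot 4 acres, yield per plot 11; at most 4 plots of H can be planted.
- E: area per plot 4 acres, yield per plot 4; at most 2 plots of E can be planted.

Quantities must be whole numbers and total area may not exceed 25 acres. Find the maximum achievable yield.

This is a bounded integer knapsack.
Take 4×H and 2×E: area 24 ≤ 25, yield 4·11 + 2·4 = 52.
H has the best ratio (11/4) and is taken to its limit of 4; remaining capacity is filled optimally with the others.

52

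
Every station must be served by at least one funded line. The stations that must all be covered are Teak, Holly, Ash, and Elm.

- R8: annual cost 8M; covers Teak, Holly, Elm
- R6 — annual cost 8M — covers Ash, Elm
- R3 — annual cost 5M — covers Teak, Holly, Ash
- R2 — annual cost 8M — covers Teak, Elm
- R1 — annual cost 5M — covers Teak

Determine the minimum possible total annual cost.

13

Choose R8 and R3: together they cover Teak, Holly, Ash, Elm — every station.
Total annual cost: 8 + 5 = 13.
No cover costs less than 13.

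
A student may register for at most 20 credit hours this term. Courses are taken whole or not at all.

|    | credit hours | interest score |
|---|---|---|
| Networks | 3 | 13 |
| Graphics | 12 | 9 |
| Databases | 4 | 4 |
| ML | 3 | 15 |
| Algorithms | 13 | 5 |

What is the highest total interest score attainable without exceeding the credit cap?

37

Networks + Graphics + ML: credit hours 3 + 12 + 3 = 18 ≤ 20, interest score 13 + 9 + 15 = 37.
Networks + ML + Algorithms: credit hours 3 + 3 + 13 = 19 ≤ 20, interest score 13 + 15 + 5 = 33.
Networks + Databases + ML: credit hours 3 + 4 + 3 = 10 ≤ 20, interest score 13 + 4 + 15 = 32.
Best is Networks, Graphics, and ML with total interest score 37.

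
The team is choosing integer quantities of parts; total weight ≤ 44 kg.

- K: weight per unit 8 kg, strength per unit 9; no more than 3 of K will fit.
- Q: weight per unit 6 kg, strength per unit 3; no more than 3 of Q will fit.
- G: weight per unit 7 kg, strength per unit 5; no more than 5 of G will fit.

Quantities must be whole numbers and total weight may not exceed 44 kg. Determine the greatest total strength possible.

40

This is a bounded integer knapsack.
2×K and 4×G: weight 44 ≤ 44, strength 2·9 + 4·5 = 38.
3×K, 1×Q, and 2×G: weight 44 ≤ 44, strength 3·9 + 1·3 + 2·5 = 40.
Best is 40.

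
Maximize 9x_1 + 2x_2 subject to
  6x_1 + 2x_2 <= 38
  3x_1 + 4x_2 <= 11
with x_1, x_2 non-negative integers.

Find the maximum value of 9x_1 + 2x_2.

27

The continuous relaxation peaks at (3.67, 0) with value 33.00; rounding to a feasible lattice point costs some objective.
(x_1,x_2)=(3,0): 6·3+2·0=18≤38, 3·3+4·0=9≤11, objective 27.
(x_1,x_2)=(2,1): 6·2+2·1=14≤38, 3·2+4·1=10≤11, objective 20.
Maximum is 27 at (x_1,x_2)=(3,0).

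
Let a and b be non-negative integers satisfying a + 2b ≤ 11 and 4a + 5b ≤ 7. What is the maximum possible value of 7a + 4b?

(a,b)=(1,0) is feasible, giving 7.
(a,b)=(0,1) is feasible, giving 4.
(a,b)=(0,0) is feasible, giving 0.
No feasible integer point exceeds 7.

7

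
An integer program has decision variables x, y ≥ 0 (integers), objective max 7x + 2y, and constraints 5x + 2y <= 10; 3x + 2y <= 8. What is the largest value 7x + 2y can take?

14

(x,y)=(2,0): 5·2+2·0=10≤10, 3·2+2·0=6≤8, objective 14.
(x,y)=(1,1): 5·1+2·1=7≤10, 3·1+2·1=5≤8, objective 9.
(x,y)=(1,0): 5·1+2·0=5≤10, 3·1+2·0=3≤8, objective 7.
Maximum is 14 at (x,y)=(2,0).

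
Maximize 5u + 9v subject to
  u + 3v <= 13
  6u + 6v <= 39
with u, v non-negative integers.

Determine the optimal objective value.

(u,v)=(3,3) is feasible, giving 42.
(u,v)=(4,2) is feasible, giving 38.
(u,v)=(2,3) is feasible, giving 37.
Maximum is 42 at (u,v)=(3,3).

42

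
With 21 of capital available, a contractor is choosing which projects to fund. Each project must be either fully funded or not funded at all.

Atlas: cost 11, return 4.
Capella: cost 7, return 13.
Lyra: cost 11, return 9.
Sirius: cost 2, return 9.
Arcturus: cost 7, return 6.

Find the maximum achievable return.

Treat it as a binary knapsack problem.
Capella + Lyra + Sirius: cost 7 + 11 + 2 = 20 ≤ 21, return 13 + 9 + 9 = 31.
Capella + Sirius + Arcturus: cost 7 + 2 + 7 = 16 ≤ 21, return 13 + 9 + 6 = 28.
Best is Capella, Lyra, and Sirius with total return 31.

31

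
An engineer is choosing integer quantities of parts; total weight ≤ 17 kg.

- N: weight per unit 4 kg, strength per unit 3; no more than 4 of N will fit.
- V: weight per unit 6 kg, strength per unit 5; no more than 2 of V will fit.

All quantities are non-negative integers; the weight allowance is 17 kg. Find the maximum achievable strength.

4×N: weight 16 ≤ 17, strength 4·3 = 12.
1×N and 2×V: weight 16 ≤ 17, strength 1·3 + 2·5 = 13.
Best is 13.

13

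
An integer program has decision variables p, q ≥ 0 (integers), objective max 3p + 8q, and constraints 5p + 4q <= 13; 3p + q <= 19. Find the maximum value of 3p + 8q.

24

(p,q)=(0,3): 5·0+4·3=12≤13, 3·0+1·3=3≤19, objective 24.
(p,q)=(1,2): 5·1+4·2=13≤13, 3·1+1·2=5≤19, objective 19.
(p,q)=(0,2): 5·0+4·2=8≤13, 3·0+1·2=2≤19, objective 16.
The best lattice point is (0,3), giving 24.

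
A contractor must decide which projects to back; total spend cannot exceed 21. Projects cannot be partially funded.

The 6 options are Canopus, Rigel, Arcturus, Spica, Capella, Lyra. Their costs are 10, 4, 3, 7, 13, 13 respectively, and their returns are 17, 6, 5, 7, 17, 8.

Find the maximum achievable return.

This is a 0-1 knapsack instance.
Canopus + Rigel + Spica: cost 10 + 4 + 7 = 21 ≤ 21, return 17 + 6 + 7 = 30.
Canopus + Arcturus + Spica: cost 10 + 3 + 7 = 20 ≤ 21, return 17 + 5 + 7 = 29.
Canopus + Rigel + Arcturus: cost 10 + 4 + 3 = 17 ≤ 21, return 17 + 6 + 5 = 28.
Best is Canopus, Rigel, and Spica with total return 30.

30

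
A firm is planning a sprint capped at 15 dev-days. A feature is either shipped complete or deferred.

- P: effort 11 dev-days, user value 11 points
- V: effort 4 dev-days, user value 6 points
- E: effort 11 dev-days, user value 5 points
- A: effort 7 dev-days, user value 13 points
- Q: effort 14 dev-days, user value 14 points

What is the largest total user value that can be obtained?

Allowing fractional choices, the relaxed optimum would be about 23.0, but features are indivisible.
V + A: effort 4 + 7 = 11 ≤ 15, user value 6 + 13 = 19.
Q: effort 14 ≤ 15, user value 14.
P + V: effort 11 + 4 = 15 ≤ 15, user value 11 + 6 = 17.
Best is V and A with total user value 19.

19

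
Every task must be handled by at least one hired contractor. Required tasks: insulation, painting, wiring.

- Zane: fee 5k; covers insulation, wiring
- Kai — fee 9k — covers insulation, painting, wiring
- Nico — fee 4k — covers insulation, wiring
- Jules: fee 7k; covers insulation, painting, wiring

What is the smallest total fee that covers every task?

The greedy cost-per-new-task heuristic would pick Nico and Jules for 11, but a cheaper cover exists.
Jules alone covers insulation, painting, wiring — every task.
Total fee: 7.
No cover costs less than 7.

7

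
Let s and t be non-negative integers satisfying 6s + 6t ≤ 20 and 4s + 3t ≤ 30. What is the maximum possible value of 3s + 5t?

15

The continuous relaxation peaks at (0, 3.33) with value 16.67; rounding to a feasible lattice point costs some objective.
(s,t)=(0,3): 6·0+6·3=18≤20, 4·0+3·3=9≤30, objective 15.
(s,t)=(1,2): 6·1+6·2=18≤20, 4·1+3·2=10≤30, objective 13.
(s,t)=(0,2): 6·0+6·2=12≤20, 4·0+3·2=6≤30, objective 10.
No feasible integer point exceeds 15.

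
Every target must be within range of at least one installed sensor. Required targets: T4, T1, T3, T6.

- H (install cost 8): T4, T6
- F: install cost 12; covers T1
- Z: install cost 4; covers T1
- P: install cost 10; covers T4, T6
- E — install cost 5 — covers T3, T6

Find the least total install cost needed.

This is a weighted set-cover instance.
Choose H, Z, and E: together they cover T4, T1, T3, T6 — every target.
Total install cost: 8 + 4 + 5 = 17.
No cover costs less than 17.

17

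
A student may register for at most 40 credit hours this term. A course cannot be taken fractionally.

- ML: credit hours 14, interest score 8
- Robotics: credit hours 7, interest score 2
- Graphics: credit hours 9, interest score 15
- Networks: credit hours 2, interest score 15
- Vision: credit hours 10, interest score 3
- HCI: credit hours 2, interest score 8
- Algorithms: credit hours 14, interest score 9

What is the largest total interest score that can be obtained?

50

Allowing fractional choices, the relaxed optimum would be about 54.4, but courses are indivisible.
Graphics + Networks + Vision + HCI + Algorithms: credit hours 9 + 2 + 10 + 2 + 14 = 37 ≤ 40, interest score 15 + 15 + 3 + 8 + 9 = 50.
Robotics + Graphics + Networks + HCI + Algorithms: credit hours 7 + 9 + 2 + 2 + 14 = 34 ≤ 40, interest score 2 + 15 + 15 + 8 + 9 = 49.
Best is Graphics, Networks, Vision, HCI, and Algorithms with total interest score 50.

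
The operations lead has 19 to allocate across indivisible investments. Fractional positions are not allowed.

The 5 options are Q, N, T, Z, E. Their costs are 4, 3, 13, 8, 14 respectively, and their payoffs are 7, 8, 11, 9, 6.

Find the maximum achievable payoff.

Take Q, N, and Z: cost 4 + 3 + 8 = 15 ≤ 19, payoff 7 + 8 + 9 = 24.
No other feasible combination does better.

24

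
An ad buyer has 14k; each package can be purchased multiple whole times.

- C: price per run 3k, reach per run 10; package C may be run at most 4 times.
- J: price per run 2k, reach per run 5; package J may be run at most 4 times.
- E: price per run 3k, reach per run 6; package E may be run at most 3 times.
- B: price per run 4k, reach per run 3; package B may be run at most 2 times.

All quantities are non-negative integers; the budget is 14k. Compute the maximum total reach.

45

This is a bounded integer knapsack.
C has the best ratio (10/3); taking only C gives at most 4×10 = 40 (stopped by the price limit).
Mixing does better — 4×C and 1×J: price 14 ≤ 14, reach 4·10 + 1·5 = 45.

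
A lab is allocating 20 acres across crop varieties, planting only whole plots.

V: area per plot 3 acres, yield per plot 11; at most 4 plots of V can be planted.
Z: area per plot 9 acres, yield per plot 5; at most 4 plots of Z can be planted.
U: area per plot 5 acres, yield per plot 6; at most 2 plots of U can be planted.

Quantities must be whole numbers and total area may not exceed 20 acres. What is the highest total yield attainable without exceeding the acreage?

50

V has the best ratio (11/3); taking only V gives at most 4×11 = 44 (stopped by the supply cap of 4).
Mixing does better — 4×V and 1×U: area 17 ≤ 20, yield 4·11 + 1·6 = 50.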